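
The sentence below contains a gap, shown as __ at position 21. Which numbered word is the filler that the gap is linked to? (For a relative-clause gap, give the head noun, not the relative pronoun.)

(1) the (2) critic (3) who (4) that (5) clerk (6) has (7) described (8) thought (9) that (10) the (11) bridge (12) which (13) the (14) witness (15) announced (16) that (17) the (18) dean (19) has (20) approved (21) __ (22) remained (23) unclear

11

The gap at 21 is the object of "approved", inside a relative clause.
The relative pronoun is "which" (word 12); it is bound by the head noun immediately before it.
Its filler is the head noun "bridge", at word 11.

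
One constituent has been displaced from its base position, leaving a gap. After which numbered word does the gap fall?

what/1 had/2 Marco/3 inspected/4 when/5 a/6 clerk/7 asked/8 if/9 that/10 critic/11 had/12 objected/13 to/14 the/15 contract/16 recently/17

4

The displaced element is "what" (word 1).
It functions as the direct object of "inspected", so the gap sits immediately after word 4 ("inspected").
Base order: Marco had inspected what when a clerk asked if that critic had objected to the contract recently.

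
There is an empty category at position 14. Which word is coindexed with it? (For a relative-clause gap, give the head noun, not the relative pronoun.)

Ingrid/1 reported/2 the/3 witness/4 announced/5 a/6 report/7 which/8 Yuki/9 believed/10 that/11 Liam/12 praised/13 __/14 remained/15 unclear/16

7

The gap at 14 is the object of "praised", inside a relative clause.
The relative pronoun is "which" (word 8); it is bound by the head noun immediately before it.
Its filler is the head noun "report", at word 7.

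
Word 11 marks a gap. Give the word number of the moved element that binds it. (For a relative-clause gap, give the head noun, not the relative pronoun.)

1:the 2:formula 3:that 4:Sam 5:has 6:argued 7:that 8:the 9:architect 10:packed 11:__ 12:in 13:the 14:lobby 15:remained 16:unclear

2

The gap at 11 is the object of "packed", inside a relative clause.
The relative pronoun is "that" (word 3); it is bound by the head noun immediately before it.
Its filler is the head noun "formula", at word 2.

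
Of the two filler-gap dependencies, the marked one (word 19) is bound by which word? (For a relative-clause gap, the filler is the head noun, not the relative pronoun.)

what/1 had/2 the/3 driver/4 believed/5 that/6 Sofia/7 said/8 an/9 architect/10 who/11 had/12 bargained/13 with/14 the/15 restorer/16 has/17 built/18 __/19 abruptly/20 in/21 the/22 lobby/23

The marked gap is the direct object of "built".
Its filler is the fronted wh-phrase "what", at word 1.
(The other dependency links word 10 to a gap after word 11.)

1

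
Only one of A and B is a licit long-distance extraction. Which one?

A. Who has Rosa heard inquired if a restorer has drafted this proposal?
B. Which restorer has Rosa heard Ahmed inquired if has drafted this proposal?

A

In B, the wh-phrase is extracted from inside a wh-island (introduced by "if"), which blocks movement.
In A, the extraction path crosses only that-complement boundaries, which are transparent.
So A is grammatical.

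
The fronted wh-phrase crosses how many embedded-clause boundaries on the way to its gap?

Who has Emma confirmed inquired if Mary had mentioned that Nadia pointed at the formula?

"who" is extracted from the subject of "inquired".
Boundaries crossed, outermost first: [Ø] — 1 in total.

1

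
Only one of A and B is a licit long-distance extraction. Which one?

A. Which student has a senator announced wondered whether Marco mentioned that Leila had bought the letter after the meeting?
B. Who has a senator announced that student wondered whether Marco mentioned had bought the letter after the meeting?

A

In B, the wh-phrase is extracted from inside a wh-island (introduced by "whether"), which blocks movement.
In A, the extraction path crosses only that-complement boundaries, which are transparent.
So A is grammatical.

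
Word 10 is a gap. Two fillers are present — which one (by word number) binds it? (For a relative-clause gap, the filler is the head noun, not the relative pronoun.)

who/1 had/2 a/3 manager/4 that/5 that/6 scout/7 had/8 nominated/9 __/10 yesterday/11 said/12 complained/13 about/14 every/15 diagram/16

The marked gap is inside the relative clause, the direct object of "nominated".
Its filler is the head noun "manager" (via "that"), at word 4.
(The other dependency links word 1 to a gap after word 12.)

4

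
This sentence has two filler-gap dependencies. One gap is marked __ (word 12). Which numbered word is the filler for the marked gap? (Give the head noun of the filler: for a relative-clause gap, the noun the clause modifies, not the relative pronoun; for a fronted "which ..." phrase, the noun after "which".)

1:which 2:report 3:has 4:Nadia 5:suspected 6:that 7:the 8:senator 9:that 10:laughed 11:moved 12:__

The marked gap is the direct object of "moved".
Its filler is the fronted wh-phrase "which report", at word 2.
(The other dependency links word 8 to a gap after word 9.)

2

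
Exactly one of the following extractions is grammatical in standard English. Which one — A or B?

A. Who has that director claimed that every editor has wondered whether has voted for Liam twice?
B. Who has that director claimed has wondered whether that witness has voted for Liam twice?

In A, the wh-phrase is extracted from inside a wh-island (introduced by "whether"), which blocks movement.
In B, the extraction path crosses only that-complement boundaries, which are transparent.
So B is grammatical.

B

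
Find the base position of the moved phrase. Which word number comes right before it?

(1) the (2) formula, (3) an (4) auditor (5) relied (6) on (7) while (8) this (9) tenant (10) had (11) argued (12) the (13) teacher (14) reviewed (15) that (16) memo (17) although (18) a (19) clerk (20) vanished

6

The displaced element is "the formula" (word 2).
It functions as the object of the preposition "on" of "relied", so the gap sits immediately after word 6 ("on").
Base order: An auditor relied on the formula while this tenant had argued the teacher reviewed that memo although a clerk vanished.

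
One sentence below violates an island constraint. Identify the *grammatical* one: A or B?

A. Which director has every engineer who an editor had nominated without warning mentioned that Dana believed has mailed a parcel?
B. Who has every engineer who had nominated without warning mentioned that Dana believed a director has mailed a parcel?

A

In B, the wh-phrase is extracted from inside a complex-NP island (relative clause) (introduced by "who"), which blocks movement.
In A, the extraction path crosses only that-complement boundaries, which are transparent.
So A is grammatical.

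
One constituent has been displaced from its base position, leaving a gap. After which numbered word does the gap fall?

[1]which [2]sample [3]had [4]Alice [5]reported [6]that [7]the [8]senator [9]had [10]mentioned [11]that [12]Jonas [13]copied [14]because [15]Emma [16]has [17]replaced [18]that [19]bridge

The displaced element is "which sample" (word 2).
It is linked across 2 clause boundaries (that → that).
It functions as the direct object of "copied", so the gap sits immediately after word 13 ("copied").
Base order: Alice had reported that the senator had mentioned that Jonas copied which sample because Emma has replaced that bridge.

13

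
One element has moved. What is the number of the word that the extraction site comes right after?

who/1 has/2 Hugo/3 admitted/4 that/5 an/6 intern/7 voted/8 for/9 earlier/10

9

The displaced element is "who" (word 1).
It is linked across 1 clause boundary (that).
It functions as the object of the preposition "for" of "voted", so the gap sits immediately after word 9 ("for").
Base order: Hugo has admitted that an intern voted for who earlier.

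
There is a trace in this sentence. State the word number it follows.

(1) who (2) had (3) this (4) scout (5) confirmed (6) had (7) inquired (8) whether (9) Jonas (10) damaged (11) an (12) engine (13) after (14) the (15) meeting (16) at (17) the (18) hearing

The displaced element is "who" (word 1).
It is linked across 1 clause boundary (Ø).
It functions as the subject of "inquired", so the gap sits immediately after word 5 ("confirmed").
Base order: This scout had confirmed that who had inquired whether Jonas damaged an engine after the meeting at the hearing.

5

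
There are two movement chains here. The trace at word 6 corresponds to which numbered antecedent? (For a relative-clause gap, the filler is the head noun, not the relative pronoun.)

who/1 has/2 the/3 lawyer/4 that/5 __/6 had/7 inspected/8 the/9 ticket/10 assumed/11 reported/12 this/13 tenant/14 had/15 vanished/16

The marked gap is inside the relative clause, the subject of "inspected".
Its filler is the head noun "lawyer" (via "that"), at word 4.
(The other dependency links word 1 to a gap after word 11.)

4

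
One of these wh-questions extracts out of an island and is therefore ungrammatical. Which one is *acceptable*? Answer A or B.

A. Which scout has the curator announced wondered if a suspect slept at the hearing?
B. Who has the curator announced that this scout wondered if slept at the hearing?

In B, the wh-phrase is extracted from inside a wh-island (introduced by "if"), which blocks movement.
In A, the extraction path crosses only that-complement boundaries, which are transparent.
So A is grammatical.

A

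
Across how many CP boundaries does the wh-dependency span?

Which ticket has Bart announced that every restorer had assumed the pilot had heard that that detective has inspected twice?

"which ticket" is extracted from the object of "inspected".
Boundaries crossed, outermost first: [that], [Ø], [that] — 3 in total.

3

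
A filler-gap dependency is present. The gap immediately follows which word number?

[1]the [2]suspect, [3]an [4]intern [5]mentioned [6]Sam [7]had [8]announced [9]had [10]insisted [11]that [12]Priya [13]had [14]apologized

8

The displaced element is "the suspect" (word 2).
It is linked across 2 clause boundaries (Ø → Ø).
It functions as the subject of "insisted", so the gap sits immediately after word 8 ("announced").
Base order: An intern mentioned Sam had announced that the suspect had insisted that Priya had apologized.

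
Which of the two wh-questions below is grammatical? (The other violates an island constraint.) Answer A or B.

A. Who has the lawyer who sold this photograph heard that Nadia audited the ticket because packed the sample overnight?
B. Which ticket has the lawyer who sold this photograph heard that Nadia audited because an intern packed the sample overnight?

B

In A, the wh-phrase is extracted from inside an adjunct island (introduced by "because"), which blocks movement.
In B, the extraction path crosses only that-complement boundaries, which are transparent.
So B is grammatical.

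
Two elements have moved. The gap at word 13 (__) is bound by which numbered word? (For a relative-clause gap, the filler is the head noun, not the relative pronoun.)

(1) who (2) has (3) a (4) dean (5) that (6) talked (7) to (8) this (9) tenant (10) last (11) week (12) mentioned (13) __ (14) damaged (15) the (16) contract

1

The marked gap is the subject of "damaged".
Its filler is the fronted wh-phrase "who", at word 1.
(The other dependency links word 4 to a gap after word 5.)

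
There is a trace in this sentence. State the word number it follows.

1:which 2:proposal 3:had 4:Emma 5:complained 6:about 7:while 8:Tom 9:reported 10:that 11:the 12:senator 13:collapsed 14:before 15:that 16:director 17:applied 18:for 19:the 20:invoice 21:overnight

The displaced element is "which proposal" (word 2).
It functions as the object of the preposition "about" of "complained", so the gap sits immediately after word 6 ("about").
Base order: Emma had complained about which proposal while Tom reported that the senator collapsed before that director applied for the invoice overnight.

6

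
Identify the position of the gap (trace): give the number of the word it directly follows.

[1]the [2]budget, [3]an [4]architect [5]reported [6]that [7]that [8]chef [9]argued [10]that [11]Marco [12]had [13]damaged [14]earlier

The displaced element is "the budget" (word 2).
It is linked across 2 clause boundaries (that → that).
It functions as the direct object of "damaged", so the gap sits immediately after word 13 ("damaged").
Base order: An architect reported that that chef argued that Marco had damaged the budget earlier.

13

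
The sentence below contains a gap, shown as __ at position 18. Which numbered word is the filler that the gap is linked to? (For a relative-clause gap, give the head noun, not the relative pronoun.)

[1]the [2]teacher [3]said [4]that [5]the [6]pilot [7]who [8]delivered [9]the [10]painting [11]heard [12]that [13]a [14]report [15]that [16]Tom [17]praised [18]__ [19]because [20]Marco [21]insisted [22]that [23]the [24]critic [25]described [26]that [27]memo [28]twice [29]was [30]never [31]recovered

14

The gap at 18 is the object of "praised", inside a relative clause.
The relative pronoun is "that" (word 15); it is bound by the head noun immediately before it.
Its filler is the head noun "report", at word 14.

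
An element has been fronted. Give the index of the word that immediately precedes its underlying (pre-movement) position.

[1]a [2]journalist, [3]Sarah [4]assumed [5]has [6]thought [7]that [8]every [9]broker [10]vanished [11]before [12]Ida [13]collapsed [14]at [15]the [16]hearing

The displaced element is "a journalist" (word 2).
It is linked across 1 clause boundary (Ø).
It functions as the subject of "thought", so the gap sits immediately after word 4 ("assumed").
Base order: Sarah assumed a journalist has thought that every broker vanished before Ida collapsed at the hearing.

4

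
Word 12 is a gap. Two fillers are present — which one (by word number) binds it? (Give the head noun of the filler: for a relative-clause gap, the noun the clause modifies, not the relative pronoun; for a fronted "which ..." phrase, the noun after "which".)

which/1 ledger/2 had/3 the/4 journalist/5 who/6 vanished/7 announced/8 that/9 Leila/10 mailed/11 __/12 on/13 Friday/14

2

The marked gap is the direct object of "mailed".
Its filler is the fronted wh-phrase "which ledger", at word 2.
(The other dependency links word 5 to a gap after word 6.)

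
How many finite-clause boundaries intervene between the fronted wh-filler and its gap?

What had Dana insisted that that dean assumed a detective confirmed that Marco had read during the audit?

3

"what" is extracted from the object of "read".
Boundaries crossed, outermost first: [that], [Ø], [that] — 3 in total.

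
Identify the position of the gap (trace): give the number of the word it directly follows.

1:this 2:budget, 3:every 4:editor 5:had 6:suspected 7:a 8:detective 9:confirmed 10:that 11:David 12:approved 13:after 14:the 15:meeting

12

The displaced element is "this budget" (word 2).
It is linked across 2 clause boundaries (Ø → that).
It functions as the direct object of "approved", so the gap sits immediately after word 12 ("approved").
Base order: Every editor had suspected a detective confirmed that David approved this budget after the meeting.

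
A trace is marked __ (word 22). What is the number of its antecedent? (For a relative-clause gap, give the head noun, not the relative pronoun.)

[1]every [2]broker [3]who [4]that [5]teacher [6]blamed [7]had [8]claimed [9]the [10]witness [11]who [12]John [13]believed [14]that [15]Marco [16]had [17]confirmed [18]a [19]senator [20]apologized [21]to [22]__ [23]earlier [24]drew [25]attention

The gap at 22 is the prepositional object of "apologized", inside a relative clause.
The relative pronoun is "who" (word 11); it is bound by the head noun immediately before it.
Its filler is the head noun "witness", at word 10.

10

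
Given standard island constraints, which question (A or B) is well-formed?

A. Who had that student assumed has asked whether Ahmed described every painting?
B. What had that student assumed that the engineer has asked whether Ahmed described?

In B, the wh-phrase is extracted from inside a wh-island (introduced by "whether"), which blocks movement.
In A, the extraction path crosses only that-complement boundaries, which are transparent.
So A is grammatical.

A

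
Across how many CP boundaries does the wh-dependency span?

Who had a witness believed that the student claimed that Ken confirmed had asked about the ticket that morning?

"who" is extracted from the subject of "asked".
Boundaries crossed, outermost first: [that], [that], [Ø] — 3 in total.

3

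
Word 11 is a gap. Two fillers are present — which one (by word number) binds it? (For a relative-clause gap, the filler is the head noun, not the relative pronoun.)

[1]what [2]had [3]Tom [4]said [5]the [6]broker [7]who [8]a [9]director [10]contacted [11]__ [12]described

6

The marked gap is inside the relative clause, the direct object of "contacted".
Its filler is the head noun "broker" (via "who"), at word 6.
(The other dependency links word 1 to a gap after word 12.)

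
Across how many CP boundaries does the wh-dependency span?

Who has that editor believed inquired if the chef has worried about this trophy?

"who" is extracted from the subject of "inquired".
Boundaries crossed, outermost first: [Ø] — 1 in total.

1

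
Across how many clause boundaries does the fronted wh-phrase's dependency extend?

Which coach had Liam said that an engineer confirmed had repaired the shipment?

2

"which coach" is extracted from the subject of "repaired".
Boundaries crossed, outermost first: [that], [Ø] — 2 in total.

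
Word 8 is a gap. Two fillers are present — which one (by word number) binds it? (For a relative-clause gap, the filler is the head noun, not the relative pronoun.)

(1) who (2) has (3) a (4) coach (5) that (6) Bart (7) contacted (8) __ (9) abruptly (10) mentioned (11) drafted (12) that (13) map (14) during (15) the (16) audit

4

The marked gap is inside the relative clause, the direct object of "contacted".
Its filler is the head noun "coach" (via "that"), at word 4.
(The other dependency links word 1 to a gap after word 10.)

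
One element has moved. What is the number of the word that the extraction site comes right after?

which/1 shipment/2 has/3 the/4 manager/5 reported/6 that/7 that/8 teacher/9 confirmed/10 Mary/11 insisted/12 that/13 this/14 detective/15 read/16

16

The displaced element is "which shipment" (word 2).
It is linked across 3 clause boundaries (that → Ø → that).
It functions as the direct object of "read", so the gap sits immediately after word 16 ("read").
Base order: The manager has reported that that teacher confirmed Mary insisted that this detective read which shipment.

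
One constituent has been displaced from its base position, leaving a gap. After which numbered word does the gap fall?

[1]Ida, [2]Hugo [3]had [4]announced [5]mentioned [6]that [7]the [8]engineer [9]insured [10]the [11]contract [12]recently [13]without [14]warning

4

The displaced element is "Ida" (word 1).
It is linked across 1 clause boundary (Ø).
It functions as the subject of "mentioned", so the gap sits immediately after word 4 ("announced").
Base order: Hugo had announced that Ida mentioned that the engineer insured the contract recently without warning.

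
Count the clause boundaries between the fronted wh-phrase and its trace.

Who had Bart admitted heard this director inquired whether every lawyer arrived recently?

"who" is extracted from the subject of "heard".
Boundaries crossed, outermost first: [Ø] — 1 in total.

1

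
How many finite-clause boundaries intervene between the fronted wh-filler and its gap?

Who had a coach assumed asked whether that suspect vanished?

"who" is extracted from the subject of "asked".
Boundaries crossed, outermost first: [Ø] — 1 in total.

1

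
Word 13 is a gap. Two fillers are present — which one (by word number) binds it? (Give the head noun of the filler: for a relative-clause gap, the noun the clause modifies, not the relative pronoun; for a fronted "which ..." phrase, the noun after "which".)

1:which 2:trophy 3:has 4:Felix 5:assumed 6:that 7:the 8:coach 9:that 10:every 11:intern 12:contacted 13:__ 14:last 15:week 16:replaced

8

The marked gap is inside the relative clause, the direct object of "contacted".
Its filler is the head noun "coach" (via "that"), at word 8.
(The other dependency links word 2 to a gap after word 16.)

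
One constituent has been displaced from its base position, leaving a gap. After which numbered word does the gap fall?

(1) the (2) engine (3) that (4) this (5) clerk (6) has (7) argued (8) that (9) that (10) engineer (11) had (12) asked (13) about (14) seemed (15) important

13

The displaced element is "the engine" (word 2).
It is linked across 1 clause boundary (that).
It functions as the object of the preposition "about" of "asked", so the gap sits immediately after word 13 ("about").
Base order: This clerk has argued that that engineer had asked about the engine.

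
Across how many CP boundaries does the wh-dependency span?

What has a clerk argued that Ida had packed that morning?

1

"what" is extracted from the object of "packed".
Boundaries crossed, outermost first: [that] — 1 in total.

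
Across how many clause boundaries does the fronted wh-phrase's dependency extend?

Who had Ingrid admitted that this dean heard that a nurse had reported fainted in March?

3

"who" is extracted from the subject of "fainted".
Boundaries crossed, outermost first: [that], [that], [Ø] — 3 in total.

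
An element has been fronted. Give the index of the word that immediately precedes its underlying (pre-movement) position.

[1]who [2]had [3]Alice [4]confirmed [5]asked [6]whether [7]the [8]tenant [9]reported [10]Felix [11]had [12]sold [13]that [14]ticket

4

The displaced element is "who" (word 1).
It is linked across 1 clause boundary (Ø).
It functions as the subject of "asked", so the gap sits immediately after word 4 ("confirmed").
Base order: Alice had confirmed that who asked whether the tenant reported Felix had sold that ticket.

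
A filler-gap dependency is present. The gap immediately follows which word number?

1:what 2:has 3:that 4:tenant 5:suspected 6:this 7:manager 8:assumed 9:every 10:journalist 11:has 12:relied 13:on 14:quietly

The displaced element is "what" (word 1).
It is linked across 2 clause boundaries (Ø → Ø).
It functions as the object of the preposition "on" of "relied", so the gap sits immediately after word 13 ("on").
Base order: That tenant has suspected this manager assumed every journalist has relied on what quietly.

13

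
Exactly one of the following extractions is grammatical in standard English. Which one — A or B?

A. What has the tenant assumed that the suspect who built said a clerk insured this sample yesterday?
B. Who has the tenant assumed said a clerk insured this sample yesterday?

B

In A, the wh-phrase is extracted from inside a complex-NP island (relative clause) (introduced by "who"), which blocks movement.
In B, the extraction path crosses only that-complement boundaries, which are transparent.
So B is grammatical.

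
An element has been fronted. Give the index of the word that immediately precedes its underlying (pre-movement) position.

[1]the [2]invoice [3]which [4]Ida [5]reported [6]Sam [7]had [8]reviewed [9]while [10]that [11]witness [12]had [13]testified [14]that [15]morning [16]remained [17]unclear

8

The displaced element is "the invoice" (word 2).
It is linked across 1 clause boundary (Ø).
It functions as the direct object of "reviewed", so the gap sits immediately after word 8 ("reviewed").
Base order: Ida reported Sam had reviewed the invoice while that witness had testified that morning.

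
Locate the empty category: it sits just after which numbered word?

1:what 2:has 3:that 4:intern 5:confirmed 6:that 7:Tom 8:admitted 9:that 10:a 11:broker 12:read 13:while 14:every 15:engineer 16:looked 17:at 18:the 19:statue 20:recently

12

The displaced element is "what" (word 1).
It is linked across 2 clause boundaries (that → that).
It functions as the direct object of "read", so the gap sits immediately after word 12 ("read").
Base order: That intern has confirmed that Tom admitted that a broker read what while every engineer looked at the statue recently.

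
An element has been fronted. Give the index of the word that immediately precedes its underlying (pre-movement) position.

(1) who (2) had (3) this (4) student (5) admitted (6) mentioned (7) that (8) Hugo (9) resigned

The displaced element is "who" (word 1).
It is linked across 1 clause boundary (Ø).
It functions as the subject of "mentioned", so the gap sits immediately after word 5 ("admitted").
Base order: This student had admitted that who mentioned that Hugo resigned.

5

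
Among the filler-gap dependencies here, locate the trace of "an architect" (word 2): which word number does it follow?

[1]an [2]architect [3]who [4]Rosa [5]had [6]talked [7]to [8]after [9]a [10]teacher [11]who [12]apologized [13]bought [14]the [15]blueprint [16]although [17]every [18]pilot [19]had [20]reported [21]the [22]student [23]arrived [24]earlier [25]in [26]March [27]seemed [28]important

7

The displaced element is "an architect" (word 2).
It functions as the object of the preposition "to" of "talked", so the gap sits immediately after word 7 ("to").
Base order: Rosa had talked to an architect after a teacher who apologized bought the blueprint although every pilot had reported the student arrived earlier in March.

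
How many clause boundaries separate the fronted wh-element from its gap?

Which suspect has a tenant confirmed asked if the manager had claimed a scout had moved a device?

1

"which suspect" is extracted from the subject of "asked".
Boundaries crossed, outermost first: [Ø] — 1 in total.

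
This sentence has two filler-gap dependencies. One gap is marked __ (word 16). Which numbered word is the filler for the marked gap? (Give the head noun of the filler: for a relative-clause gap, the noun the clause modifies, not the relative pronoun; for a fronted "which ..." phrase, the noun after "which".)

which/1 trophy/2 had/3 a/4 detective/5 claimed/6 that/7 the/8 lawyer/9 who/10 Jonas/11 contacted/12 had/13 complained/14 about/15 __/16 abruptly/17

The marked gap is the object of the preposition "about" of "complained".
Its filler is the fronted wh-phrase "which trophy", at word 2.
(The other dependency links word 9 to a gap after word 12.)

2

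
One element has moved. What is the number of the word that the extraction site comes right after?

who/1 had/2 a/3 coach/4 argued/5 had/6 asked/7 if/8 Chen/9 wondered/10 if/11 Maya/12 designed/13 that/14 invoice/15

The displaced element is "who" (word 1).
It is linked across 1 clause boundary (Ø).
It functions as the subject of "asked", so the gap sits immediately after word 5 ("argued").
Base order: A coach had argued who had asked if Chen wondered if Maya designed that invoice.

5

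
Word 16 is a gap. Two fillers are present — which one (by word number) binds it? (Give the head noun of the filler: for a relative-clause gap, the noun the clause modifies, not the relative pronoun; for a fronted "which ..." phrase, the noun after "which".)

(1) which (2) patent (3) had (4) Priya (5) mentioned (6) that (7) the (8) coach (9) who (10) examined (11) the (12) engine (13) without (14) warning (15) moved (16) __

2

The marked gap is the direct object of "moved".
Its filler is the fronted wh-phrase "which patent", at word 2.
(The other dependency links word 8 to a gap after word 9.)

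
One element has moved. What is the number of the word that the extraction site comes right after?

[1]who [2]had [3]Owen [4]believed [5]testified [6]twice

The displaced element is "who" (word 1).
It is linked across 1 clause boundary (Ø).
It functions as the subject of "testified", so the gap sits immediately after word 4 ("believed").
Base order: Owen had believed who testified twice.

4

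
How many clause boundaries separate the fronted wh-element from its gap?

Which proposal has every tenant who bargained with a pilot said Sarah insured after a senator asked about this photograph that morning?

1

"which proposal" is extracted from the object of "insured".
Boundaries crossed, outermost first: [Ø] — 1 in total.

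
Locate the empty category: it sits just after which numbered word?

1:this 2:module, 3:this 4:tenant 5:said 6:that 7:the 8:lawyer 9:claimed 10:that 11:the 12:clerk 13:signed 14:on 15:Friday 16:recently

13

The displaced element is "this module" (word 2).
It is linked across 2 clause boundaries (that → that).
It functions as the direct object of "signed", so the gap sits immediately after word 13 ("signed").
Base order: This tenant said that the lawyer claimed that the clerk signed this module on Friday recently.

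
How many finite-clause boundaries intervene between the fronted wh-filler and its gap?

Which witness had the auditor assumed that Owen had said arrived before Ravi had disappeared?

2

"which witness" is extracted from the subject of "arrived".
Boundaries crossed, outermost first: [that], [Ø] — 2 in total.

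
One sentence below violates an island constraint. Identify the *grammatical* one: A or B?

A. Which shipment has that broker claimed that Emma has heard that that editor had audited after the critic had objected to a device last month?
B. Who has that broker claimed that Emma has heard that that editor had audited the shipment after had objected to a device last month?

In B, the wh-phrase is extracted from inside an adjunct island (introduced by "after"), which blocks movement.
In A, the extraction path crosses only that-complement boundaries, which are transparent.
So A is grammatical.

A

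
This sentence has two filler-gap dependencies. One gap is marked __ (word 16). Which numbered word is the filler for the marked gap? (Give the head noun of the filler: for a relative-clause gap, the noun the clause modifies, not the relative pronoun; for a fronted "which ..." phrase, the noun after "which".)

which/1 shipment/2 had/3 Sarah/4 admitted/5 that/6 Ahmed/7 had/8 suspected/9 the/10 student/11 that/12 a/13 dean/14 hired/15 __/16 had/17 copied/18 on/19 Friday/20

11

The marked gap is inside the relative clause, the direct object of "hired".
Its filler is the head noun "student" (via "that"), at word 11.
(The other dependency links word 2 to a gap after word 18.)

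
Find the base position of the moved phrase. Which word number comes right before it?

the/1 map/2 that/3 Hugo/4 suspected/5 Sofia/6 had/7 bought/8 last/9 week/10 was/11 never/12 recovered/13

The displaced element is "the map" (word 2).
It is linked across 1 clause boundary (Ø).
It functions as the direct object of "bought", so the gap sits immediately after word 8 ("bought").
Base order: Hugo suspected Sofia had bought the map last week.

8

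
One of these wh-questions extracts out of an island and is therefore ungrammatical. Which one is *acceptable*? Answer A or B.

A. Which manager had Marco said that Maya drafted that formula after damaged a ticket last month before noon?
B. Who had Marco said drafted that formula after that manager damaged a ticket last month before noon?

In A, the wh-phrase is extracted from inside an adjunct island (introduced by "after"), which blocks movement.
In B, the extraction path crosses only that-complement boundaries, which are transparent.
So B is grammatical.

B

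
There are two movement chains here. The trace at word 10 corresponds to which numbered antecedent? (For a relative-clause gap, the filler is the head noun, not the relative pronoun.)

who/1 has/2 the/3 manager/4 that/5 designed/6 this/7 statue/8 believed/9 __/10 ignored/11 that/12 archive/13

The marked gap is the subject of "ignored".
Its filler is the fronted wh-phrase "who", at word 1.
(The other dependency links word 4 to a gap after word 5.)

1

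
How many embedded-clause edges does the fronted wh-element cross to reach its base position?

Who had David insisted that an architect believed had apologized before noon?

2

"who" is extracted from the subject of "apologized".
Boundaries crossed, outermost first: [that], [Ø] — 2 in total.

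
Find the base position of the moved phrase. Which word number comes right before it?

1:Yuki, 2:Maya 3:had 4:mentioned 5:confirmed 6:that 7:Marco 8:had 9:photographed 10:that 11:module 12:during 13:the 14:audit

4

The displaced element is "Yuki" (word 1).
It is linked across 1 clause boundary (Ø).
It functions as the subject of "confirmed", so the gap sits immediately after word 4 ("mentioned").
Base order: Maya had mentioned that Yuki confirmed that Marco had photographed that module during the audit.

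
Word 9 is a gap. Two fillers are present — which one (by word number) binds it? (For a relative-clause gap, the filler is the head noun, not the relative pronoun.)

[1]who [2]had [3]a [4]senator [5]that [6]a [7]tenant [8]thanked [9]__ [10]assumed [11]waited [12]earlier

4

The marked gap is inside the relative clause, the direct object of "thanked".
Its filler is the head noun "senator" (via "that"), at word 4.
(The other dependency links word 1 to a gap after word 10.)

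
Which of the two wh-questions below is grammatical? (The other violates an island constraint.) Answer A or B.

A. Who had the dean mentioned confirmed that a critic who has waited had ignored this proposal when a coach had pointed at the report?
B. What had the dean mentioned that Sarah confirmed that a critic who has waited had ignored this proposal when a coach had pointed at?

A

In B, the wh-phrase is extracted from inside an adjunct island (introduced by "when"), which blocks movement.
In A, the extraction path crosses only that-complement boundaries, which are transparent.
So A is grammatical.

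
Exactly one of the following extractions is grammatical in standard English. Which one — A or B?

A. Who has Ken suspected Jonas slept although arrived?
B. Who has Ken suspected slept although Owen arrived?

B

In A, the wh-phrase is extracted from inside an adjunct island (introduced by "although"), which blocks movement.
In B, the extraction path crosses only that-complement boundaries, which are transparent.
So B is grammatical.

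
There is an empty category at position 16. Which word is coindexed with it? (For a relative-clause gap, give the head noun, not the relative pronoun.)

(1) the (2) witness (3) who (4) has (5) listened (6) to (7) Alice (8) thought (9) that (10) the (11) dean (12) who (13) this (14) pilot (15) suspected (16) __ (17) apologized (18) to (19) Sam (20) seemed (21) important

11

The gap at 16 is the subject of "apologized", inside a relative clause.
The relative pronoun is "who" (word 12); it is bound by the head noun immediately before it.
Its filler is the head noun "dean", at word 11.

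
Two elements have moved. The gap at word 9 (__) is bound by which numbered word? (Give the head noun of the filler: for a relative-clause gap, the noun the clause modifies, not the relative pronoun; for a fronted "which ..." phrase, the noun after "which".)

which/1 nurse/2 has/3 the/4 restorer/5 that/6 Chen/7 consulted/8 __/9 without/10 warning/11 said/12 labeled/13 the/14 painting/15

The marked gap is inside the relative clause, the direct object of "consulted".
Its filler is the head noun "restorer" (via "that"), at word 5.
(The other dependency links word 2 to a gap after word 12.)

5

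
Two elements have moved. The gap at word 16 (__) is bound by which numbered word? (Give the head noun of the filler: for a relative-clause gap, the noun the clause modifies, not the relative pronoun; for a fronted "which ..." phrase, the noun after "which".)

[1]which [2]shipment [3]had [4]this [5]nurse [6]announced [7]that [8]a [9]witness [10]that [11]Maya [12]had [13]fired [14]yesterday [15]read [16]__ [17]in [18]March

The marked gap is the direct object of "read".
Its filler is the fronted wh-phrase "which shipment", at word 2.
(The other dependency links word 9 to a gap after word 13.)

2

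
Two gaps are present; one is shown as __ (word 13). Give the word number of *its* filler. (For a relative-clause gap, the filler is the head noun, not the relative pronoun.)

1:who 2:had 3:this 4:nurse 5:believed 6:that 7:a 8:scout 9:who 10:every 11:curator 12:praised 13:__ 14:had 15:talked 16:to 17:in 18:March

8

The marked gap is inside the relative clause, the direct object of "praised".
Its filler is the head noun "scout" (via "who"), at word 8.
(The other dependency links word 1 to a gap after word 16.)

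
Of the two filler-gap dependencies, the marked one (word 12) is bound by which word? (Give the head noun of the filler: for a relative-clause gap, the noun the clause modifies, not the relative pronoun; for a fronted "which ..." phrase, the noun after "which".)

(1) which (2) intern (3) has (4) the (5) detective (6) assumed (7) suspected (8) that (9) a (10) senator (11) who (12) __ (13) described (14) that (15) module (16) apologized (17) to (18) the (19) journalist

10

The marked gap is inside the relative clause, the subject of "described".
Its filler is the head noun "senator" (via "who"), at word 10.
(The other dependency links word 2 to a gap after word 6.)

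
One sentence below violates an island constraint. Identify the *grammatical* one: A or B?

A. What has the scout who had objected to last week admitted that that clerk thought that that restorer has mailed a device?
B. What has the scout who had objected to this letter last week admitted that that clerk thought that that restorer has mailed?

B

In A, the wh-phrase is extracted from inside a complex-NP island (relative clause) (introduced by "who"), which blocks movement.
In B, the extraction path crosses only that-complement boundaries, which are transparent.
So B is grammatical.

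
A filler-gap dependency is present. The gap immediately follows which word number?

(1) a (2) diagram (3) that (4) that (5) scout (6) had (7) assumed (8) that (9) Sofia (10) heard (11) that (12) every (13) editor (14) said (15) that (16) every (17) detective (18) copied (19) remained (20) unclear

18

The displaced element is "a diagram" (word 2).
It is linked across 3 clause boundaries (that → that → that).
It functions as the direct object of "copied", so the gap sits immediately after word 18 ("copied").
Base order: That scout had assumed that Sofia heard that every editor said that every detective copied a diagram.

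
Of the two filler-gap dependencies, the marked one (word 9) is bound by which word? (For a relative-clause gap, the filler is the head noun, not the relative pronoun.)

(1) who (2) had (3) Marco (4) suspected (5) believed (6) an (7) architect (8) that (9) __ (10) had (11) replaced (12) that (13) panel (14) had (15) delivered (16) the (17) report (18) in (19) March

The marked gap is inside the relative clause, the subject of "replaced".
Its filler is the head noun "architect" (via "that"), at word 7.
(The other dependency links word 1 to a gap after word 4.)

7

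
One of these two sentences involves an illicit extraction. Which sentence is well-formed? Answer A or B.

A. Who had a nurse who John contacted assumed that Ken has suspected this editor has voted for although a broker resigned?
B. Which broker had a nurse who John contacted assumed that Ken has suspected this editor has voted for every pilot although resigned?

A

In B, the wh-phrase is extracted from inside an adjunct island (introduced by "although"), which blocks movement.
In A, the extraction path crosses only that-complement boundaries, which are transparent.
So A is grammatical.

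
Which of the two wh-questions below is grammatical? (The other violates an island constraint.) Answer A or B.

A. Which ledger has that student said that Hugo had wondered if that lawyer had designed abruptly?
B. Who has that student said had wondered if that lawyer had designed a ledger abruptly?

B

In A, the wh-phrase is extracted from inside a wh-island (introduced by "if"), which blocks movement.
In B, the extraction path crosses only that-complement boundaries, which are transparent.
So B is grammatical.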